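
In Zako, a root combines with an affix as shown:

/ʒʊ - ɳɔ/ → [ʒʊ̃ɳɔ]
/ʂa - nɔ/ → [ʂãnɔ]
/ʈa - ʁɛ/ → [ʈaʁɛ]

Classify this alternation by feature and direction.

The vowel /ʊ/ surfaces as nasalised [ʊ̃] next to the following nasal /ɳ/ — it has acquired the [+nasal] feature of its neighbour.
Likewise in the remaining data: /a/ → [ã] before /n/ — each time a vowel is nasalised next to a following nasal.
No change occurs in [ʈaʁɛ] because the vowel at the boundary is adjacent to an oral consonant, not a nasal (/a/ next to /ʁ/).
Because the conditioning nasal is to the right of the vowel that changes, the process is regressive (anticipatory).

regressive nasality assimilation (vowel nasalisation)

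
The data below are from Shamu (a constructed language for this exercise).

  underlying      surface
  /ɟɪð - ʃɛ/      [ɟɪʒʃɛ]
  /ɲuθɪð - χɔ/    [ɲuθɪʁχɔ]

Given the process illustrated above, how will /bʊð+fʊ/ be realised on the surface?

[bʊvfʊ]

The data show regressive place assimilation: /ð/ → [ʒ] before /ʃ/; /ð/ → [ʁ] before /χ/. In each pair only place changes, matching the following consonant, while manner and voice stay constant.
/ð/ is a voiced dental fricative. The following trigger /f/ is labiodental, so /ð/ must become labiodental as well.
The voiced labiodental fricative is [v], so /ð/ → [v].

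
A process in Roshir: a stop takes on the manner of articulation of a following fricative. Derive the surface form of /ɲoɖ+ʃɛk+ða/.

[ɲoʐʃɛxða]

The rule targets /ɖ/ (voiced retroflex stop), which sits before the trigger /ʃ/ (fricative).
A voiced retroflex fricative is [ʐ], so the surface segment is [ʐ].
The same rule applies at the second boundary: /k/ → [x] next to /ð/.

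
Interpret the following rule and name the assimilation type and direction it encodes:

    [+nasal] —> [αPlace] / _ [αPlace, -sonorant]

The rule copies the place features (abbreviated [Place]) from the environment onto the target, so the assimilating feature is place.
The conditioning segment sits to the right of the focus bar, meaning the trigger follows the segment that changes — regressive assimilation.

regressive place assimilation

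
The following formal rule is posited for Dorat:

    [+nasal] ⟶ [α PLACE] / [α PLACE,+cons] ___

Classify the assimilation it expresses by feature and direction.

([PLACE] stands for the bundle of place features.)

The rule copies the place features (abbreviated [PLACE]) from the environment onto the target, so the assimilating feature is place.
Since the environment is written before the underscore, the trigger precedes the target; the direction is progressive.

progressive place assimilation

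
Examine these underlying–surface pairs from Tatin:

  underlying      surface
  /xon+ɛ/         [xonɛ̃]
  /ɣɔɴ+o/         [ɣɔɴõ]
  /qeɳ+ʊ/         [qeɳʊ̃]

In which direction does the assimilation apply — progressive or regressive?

progressive

The vowel /ɛ/ surfaces as nasalised [ɛ̃] next to the preceding nasal /n/ — it has acquired the [+nasal] feature of its neighbour.
Likewise in the remaining data: /o/ → [õ] after /ɴ/; /ʊ/ → [ʊ̃] after /ɳ/ — each time a vowel is nasalised next to a preceding nasal.
Because the conditioning nasal is to the left of the vowel that changes, the process is progressive (perseverative).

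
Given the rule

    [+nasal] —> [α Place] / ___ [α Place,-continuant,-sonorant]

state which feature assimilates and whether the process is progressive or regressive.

The shared variable α links the value of the place features (abbreviated [Place]) on the target to the same value on the neighbouring segment, so place is the feature that assimilates.
Since the environment is written after the underscore, the trigger follows the target; the direction is regressive.

regressive place assimilation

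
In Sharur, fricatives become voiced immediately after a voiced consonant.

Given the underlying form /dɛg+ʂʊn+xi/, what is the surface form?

[dɛgʐʊnɣi]

/ʂ/ is a voiceless retroflex fricative. The preceding trigger /g/ is voiced, so /ʂ/ must become voiced as well.
The voiced retroflex fricative is [ʐ], so /ʂ/ → [ʐ].
At the second juncture, /x/ likewise becomes [ɣ] adjacent to /n/.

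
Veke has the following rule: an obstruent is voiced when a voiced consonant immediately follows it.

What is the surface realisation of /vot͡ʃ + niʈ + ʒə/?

[vod͡ʒniɖʒə]

/t͡ʃ/ is a voiceless postalveolar affricate. The following trigger /n/ is voiced, so /t͡ʃ/ must become voiced as well.
Changing only its voicing to voiced gives [d͡ʒ] — the voiced postalveolar affricate.
The same rule applies at the second boundary: /ʈ/ → [ɖ] next to /ʒ/.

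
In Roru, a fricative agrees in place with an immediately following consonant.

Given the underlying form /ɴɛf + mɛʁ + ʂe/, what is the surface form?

/f/ is a voiceless labiodental fricative. The following trigger /m/ is bilabial, so /f/ must become bilabial as well.
Changing only its place to bilabial gives [ɸ] — the voiceless bilabial fricative.
At the second juncture, /ʁ/ likewise becomes [ʐ] adjacent to /ʂ/.

[ɴɛɸmɛʐʂe]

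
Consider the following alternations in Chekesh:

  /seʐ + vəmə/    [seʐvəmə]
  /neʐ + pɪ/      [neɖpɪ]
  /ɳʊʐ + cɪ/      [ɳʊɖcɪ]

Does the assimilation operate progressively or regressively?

regressive

Underlying /ʐ/ is realised as [ɖ] next to /p/; /p/ itself does not change.
/ʐ/ is a fricative while /p/ is a stop; the output [ɖ] is a stop, matching the trigger — so the feature that spreads is manner.
The same holds elsewhere in the data: /ʐ/ → [ɖ] before /c/ (fricative → stop, matching a stop) — only manner changes, and always toward the following segment.
Nothing changes in [seʐvəmə]: there the adjacent consonants already agree in manner (/ʐ/ and /v/ are both fricatives), so this form is consistent with the same rule.
Since the segment that changes precedes the conditioning segment, the assimilation is regressive.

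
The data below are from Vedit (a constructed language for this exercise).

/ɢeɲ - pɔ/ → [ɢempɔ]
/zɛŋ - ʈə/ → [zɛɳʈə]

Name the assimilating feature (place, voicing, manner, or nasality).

place

The segment that alternates is /ɲ/, which surfaces as [m] when adjacent to /p/.
/ɲ/ is palatal while /p/ is bilabial; the output [m] is bilabial, matching the trigger — so the feature that spreads is place.
The same holds elsewhere in the data: /ŋ/ → [ɳ] before /ʈ/ (velar → retroflex, matching retroflex) — only place changes, and always toward the following segment.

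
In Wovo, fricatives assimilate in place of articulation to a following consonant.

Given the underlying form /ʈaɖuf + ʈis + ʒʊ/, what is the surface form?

The rule targets /f/ (voiceless labiodental fricative), which sits before the trigger /ʈ/ (retroflex).
Changing only its place to retroflex gives [ʂ] — the voiceless retroflex fricative.
At the second juncture, /s/ likewise becomes [ʃ] adjacent to /ʒ/.

[ʈaɖuʂʈiʃʒʊ]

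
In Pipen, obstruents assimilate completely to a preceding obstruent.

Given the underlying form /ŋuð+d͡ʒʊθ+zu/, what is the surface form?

/d͡ʒ/ is the segment targeted by the rule; it sits immediately after /ð/, so it assimilates completely and surfaces as [ð].
The same rule applies at the second boundary: /z/ → [θ] next to /θ/.

[ŋuððʊθθu]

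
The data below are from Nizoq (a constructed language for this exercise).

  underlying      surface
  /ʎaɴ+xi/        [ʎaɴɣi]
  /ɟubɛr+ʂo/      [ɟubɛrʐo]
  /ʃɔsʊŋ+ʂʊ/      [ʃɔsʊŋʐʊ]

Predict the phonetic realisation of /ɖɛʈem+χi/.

[ɖɛʈemʁi]

The data show progressive voicing assimilation: /x/ → [ɣ] after /ɴ/; /ʂ/ → [ʐ] after /r/; /ʂ/ → [ʐ] after /ŋ/. In each pair only voicing changes, matching the preceding consonant, while place and manner stay constant.
/χ/ is a voiceless uvular fricative. The preceding trigger /m/ is voiced, so /χ/ must become voiced as well.
A voiced uvular fricative is [ʁ], so the surface segment is [ʁ].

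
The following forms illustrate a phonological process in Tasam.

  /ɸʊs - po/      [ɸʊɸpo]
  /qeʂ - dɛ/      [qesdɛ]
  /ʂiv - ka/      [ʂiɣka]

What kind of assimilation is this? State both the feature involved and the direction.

regressive place assimilation

Comparing underlying and surface forms, /s/ → [ɸ] is the alternation; the neighbouring /p/ is constant.
/s/ is alveolar while /p/ is bilabial; the output [ɸ] is bilabial, matching the trigger — so the feature that spreads is place.
Manner and voice are unchanged, so the assimilation is partial, not total.
The other alternating forms pattern the same way: /ʂ/ → [s] before /d/ (retroflex → alveolar, matching alveolar); /v/ → [ɣ] before /k/ (labiodental → velar, matching velar) — only place changes, and always toward the following segment.
Since the segment that changes precedes the conditioning segment, the assimilation is regressive.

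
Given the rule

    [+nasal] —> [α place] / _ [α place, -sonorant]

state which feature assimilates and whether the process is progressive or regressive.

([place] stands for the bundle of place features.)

regressive place assimilation

The shared variable α links the value of the place features (abbreviated [place]) on the target to the same value on the neighbouring segment, so place is the feature that assimilates.
The conditioning segment sits to the right of the focus bar, meaning the trigger follows the segment that changes — regressive assimilation.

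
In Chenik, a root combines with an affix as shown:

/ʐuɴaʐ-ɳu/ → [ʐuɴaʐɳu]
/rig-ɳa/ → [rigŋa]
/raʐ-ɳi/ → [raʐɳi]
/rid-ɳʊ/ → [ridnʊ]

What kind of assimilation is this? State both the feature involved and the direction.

Comparing underlying and surface forms, /ɳ/ → [ŋ] is the alternation; the neighbouring /g/ is constant.
The change retroflex → velar matches the place of the preceding /g/, identifying this as place assimilation.
Manner and voice are unchanged, so the assimilation is partial, not total.
Checking the remaining alternation: /ɳ/ → [n] after /d/ (retroflex → alveolar, matching alveolar) — only place changes, and always toward the preceding segment.
Nothing changes in [ʐuɴaʐɳu], [raʐɳi]: there the adjacent consonants already agree in place (/ɳ/ and /ʐ/ are both retroflex; /ɳ/ and /ʐ/ are both retroflex), so these forms are consistent with the same rule.
The trigger is the preceding segment, so the direction is progressive (perseverative).

progressive place assimilation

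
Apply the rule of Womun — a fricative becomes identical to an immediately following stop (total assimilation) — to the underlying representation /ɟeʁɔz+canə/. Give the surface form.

[ɟeʁɔccanə]

/z/ is the segment targeted by the rule; it sits immediately before /c/, so it assimilates completely and surfaces as [c].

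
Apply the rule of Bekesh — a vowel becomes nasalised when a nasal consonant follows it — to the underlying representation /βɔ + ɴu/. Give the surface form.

/ɔ/ sits next to the nasal /ɴ/ and is therefore nasalised to [ɔ̃].

[βɔ̃ɴu]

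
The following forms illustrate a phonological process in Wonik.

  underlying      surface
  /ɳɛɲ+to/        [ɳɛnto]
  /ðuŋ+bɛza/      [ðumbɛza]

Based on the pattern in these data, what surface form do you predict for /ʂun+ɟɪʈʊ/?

The data show regressive place assimilation: /ɲ/ → [n] before /t/; /ŋ/ → [m] before /b/. In each pair only place changes, matching the following consonant, while manner and voice stay constant.
The rule targets /n/ (voiced alveolar nasal), which sits before the trigger /ɟ/ (palatal).
A voiced palatal nasal is [ɲ], so the surface segment is [ɲ].

[ʂuɲɟɪʈʊ]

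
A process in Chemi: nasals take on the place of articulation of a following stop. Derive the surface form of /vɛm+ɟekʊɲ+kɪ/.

/m/ is a voiced bilabial nasal. The following trigger /ɟ/ is palatal, so /m/ must become palatal as well.
Changing only its place to palatal gives [ɲ] — the voiced palatal nasal.
The same rule applies at the second boundary: /ɲ/ → [ŋ] next to /k/.

[vɛɲɟekʊŋkɪ]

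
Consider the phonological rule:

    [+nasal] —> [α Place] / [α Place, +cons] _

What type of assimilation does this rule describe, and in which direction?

progressive place assimilation

The rule copies the place features (abbreviated [Place]) from the environment onto the target, so the assimilating feature is place.
The conditioning segment sits to the left of the focus bar, meaning the trigger precedes the segment that changes — progressive assimilation.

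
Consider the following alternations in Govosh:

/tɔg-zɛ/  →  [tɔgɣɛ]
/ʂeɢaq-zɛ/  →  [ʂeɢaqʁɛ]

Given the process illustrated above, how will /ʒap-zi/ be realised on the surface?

[ʒapβi]

The data show progressive place assimilation: /z/ → [ɣ] after /g/; /z/ → [ʁ] after /q/. In each pair only place changes, matching the preceding consonant, while manner and voice stay constant.
/z/ is a voiced alveolar fricative. The preceding trigger /p/ is bilabial, so /z/ must become bilabial as well.
The voiced bilabial fricative is [β], so /z/ → [β].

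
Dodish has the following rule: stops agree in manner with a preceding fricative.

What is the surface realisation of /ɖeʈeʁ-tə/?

[ɖeʈeʁsə]

The rule targets /t/ (voiceless alveolar stop), which sits after the trigger /ʁ/ (fricative).
A voiceless alveolar fricative is [s], so the surface segment is [s].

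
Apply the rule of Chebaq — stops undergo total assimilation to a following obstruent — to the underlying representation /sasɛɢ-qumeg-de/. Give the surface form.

/ɢ/ is the segment targeted by the rule; it sits immediately before /q/, so it assimilates completely and surfaces as [q].
The same rule applies at the second boundary: /g/ → [d] next to /d/.

[sasɛqqumedde]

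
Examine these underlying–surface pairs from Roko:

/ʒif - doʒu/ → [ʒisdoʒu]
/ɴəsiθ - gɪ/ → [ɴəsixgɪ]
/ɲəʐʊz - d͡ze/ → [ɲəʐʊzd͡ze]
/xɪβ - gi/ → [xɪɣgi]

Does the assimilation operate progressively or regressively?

Comparing underlying and surface forms, /f/ → [s] is the alternation; the neighbouring /d/ is constant.
The change labiodental → alveolar matches the place of the following /d/, identifying this as place assimilation.
The other alternating forms pattern the same way: /θ/ → [x] before /g/ (dental → velar, matching velar); /β/ → [ɣ] before /g/ (bilabial → velar, matching velar) — only place changes, and always toward the following segment.
No alternation appears in [ɲəʐʊzd͡ze]: there the adjacent consonants already agree in place (/z/ and /d͡z/ are both alveolar), so this form is consistent with the same rule.
Since the segment that changes precedes the conditioning segment, the assimilation is regressive.

regressive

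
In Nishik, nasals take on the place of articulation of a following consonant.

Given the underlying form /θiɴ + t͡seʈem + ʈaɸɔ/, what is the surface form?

/ɴ/ is a voiced uvular nasal. The following trigger /t͡s/ is alveolar, so /ɴ/ must become alveolar as well.
The voiced alveolar nasal is [n], so /ɴ/ → [n].
At the second juncture, /m/ likewise becomes [ɳ] adjacent to /ʈ/.

[θint͡seʈeɳʈaɸɔ]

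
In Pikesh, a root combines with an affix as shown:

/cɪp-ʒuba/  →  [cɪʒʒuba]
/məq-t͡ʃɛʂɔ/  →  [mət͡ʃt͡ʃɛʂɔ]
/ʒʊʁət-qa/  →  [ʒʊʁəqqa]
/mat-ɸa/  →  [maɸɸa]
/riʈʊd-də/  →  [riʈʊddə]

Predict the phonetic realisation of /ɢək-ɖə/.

The data show regressive total assimilation (/p/ → [ʒ] before /ʒ/; /q/ → [t͡ʃ] before /t͡ʃ/; /t/ → [q] before /q/; /t/ → [ɸ] before /ɸ/): in every case the target segment becomes identical to its following neighbour, copying more than a single feature.
In [riʈʊddə] the two consonants at the boundary are already identical (/d/ + /d/), so the rule applies vacuously and nothing changes.
/k/ is the segment targeted by the rule; it sits immediately before /ɖ/, so it assimilates completely and surfaces as [ɖ].

[ɢəɖɖə]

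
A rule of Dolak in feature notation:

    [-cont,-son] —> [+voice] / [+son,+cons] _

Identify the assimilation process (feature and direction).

The structural change is [+voice], and the conditioning segment [+son,+cons] (a sonorant consonant) is itself voiced, so the target comes to share the voicing of its neighbour — voicing assimilation.
The conditioning segment sits to the left of the focus bar, meaning the trigger precedes the segment that changes — progressive assimilation.

progressive voicing assimilation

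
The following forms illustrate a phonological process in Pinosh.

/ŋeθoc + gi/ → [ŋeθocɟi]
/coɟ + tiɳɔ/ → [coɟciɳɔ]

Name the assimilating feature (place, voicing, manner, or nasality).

place

Underlying /g/ is realised as [ɟ] next to /c/; /c/ itself does not change.
/g/ is velar while /c/ is palatal; the output [ɟ] is palatal, matching the trigger — so the feature that spreads is place.
Checking the remaining alternation: /t/ → [c] after /ɟ/ (alveolar → palatal, matching palatal) — only place changes, and always toward the preceding segment.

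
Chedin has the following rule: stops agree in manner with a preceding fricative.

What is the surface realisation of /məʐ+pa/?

The rule targets /p/ (voiceless bilabial stop), which sits after the trigger /ʐ/ (fricative).
A voiceless bilabial fricative is [ɸ], so the surface segment is [ɸ].

[məʐɸa]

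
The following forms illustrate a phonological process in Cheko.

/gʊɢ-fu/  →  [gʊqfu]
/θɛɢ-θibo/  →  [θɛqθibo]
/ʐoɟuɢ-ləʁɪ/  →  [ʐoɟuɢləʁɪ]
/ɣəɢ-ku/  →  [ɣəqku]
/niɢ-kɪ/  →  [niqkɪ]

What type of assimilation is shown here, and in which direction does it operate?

Comparing underlying and surface forms, /ɢ/ → [q] is the alternation; the neighbouring /f/ is constant.
The change voiced → voiceless matches the voicing of the following /f/, identifying this as voicing assimilation.
Place and manner are unchanged, so the assimilation is partial, not total.
The same holds elsewhere in the data: /ɢ/ → [q] before /θ/ (voiced → voiceless, matching voiceless); /ɢ/ → [q] before /k/ (voiced → voiceless, matching voiceless) — only voicing changes, and always toward the following segment.
Nothing changes in [ʐoɟuɢləʁɪ]: there the adjacent consonants already agree in voicing (/ɢ/ and /l/ are both voiced), so this form is consistent with the same rule.
Since the segment that changes precedes the conditioning segment, the assimilation is regressive.

regressive voicing assimilation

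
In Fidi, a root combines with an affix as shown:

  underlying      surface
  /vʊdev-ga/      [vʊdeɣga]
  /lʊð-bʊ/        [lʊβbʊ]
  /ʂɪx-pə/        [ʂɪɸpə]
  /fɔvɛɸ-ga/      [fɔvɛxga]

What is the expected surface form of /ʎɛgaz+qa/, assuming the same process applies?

The data show regressive place assimilation: /v/ → [ɣ] before /g/; /ð/ → [β] before /b/; /x/ → [ɸ] before /p/; /ɸ/ → [x] before /g/. In each pair only place changes, matching the following consonant, while manner and voice stay constant.
The rule targets /z/ (voiced alveolar fricative), which sits before the trigger /q/ (uvular).
A voiced uvular fricative is [ʁ], so the surface segment is [ʁ].

[ʎɛgaʁqa]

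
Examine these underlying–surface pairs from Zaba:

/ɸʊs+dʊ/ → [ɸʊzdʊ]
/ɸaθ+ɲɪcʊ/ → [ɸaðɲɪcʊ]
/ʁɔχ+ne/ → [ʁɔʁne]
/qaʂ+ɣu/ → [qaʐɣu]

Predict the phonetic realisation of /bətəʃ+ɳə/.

The data show regressive voicing assimilation: /s/ → [z] before /d/; /θ/ → [ð] before /ɲ/; /χ/ → [ʁ] before /n/; /ʂ/ → [ʐ] before /ɣ/. In each pair only voicing changes, matching the following consonant, while place and manner stay constant.
/ʃ/ is a voiceless postalveolar fricative. The following trigger /ɳ/ is voiced, so /ʃ/ must become voiced as well.
A voiced postalveolar fricative is [ʒ], so the surface segment is [ʒ].

[bətəʒɳə]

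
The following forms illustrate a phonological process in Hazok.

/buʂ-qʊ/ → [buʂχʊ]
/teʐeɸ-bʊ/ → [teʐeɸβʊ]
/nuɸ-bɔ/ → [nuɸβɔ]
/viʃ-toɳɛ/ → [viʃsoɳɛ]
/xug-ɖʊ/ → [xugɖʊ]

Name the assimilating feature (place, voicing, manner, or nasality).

manner

The segment that alternates is /q/, which surfaces as [χ] when adjacent to /ʂ/.
The change stop → fricative matches the manner of the preceding /ʂ/, identifying this as manner assimilation.
The other alternating forms pattern the same way: /b/ → [β] after /ɸ/ (stop → fricative, matching a fricative); /t/ → [s] after /ʃ/ (stop → fricative, matching a fricative) — only manner changes, and always toward the preceding segment.
No alternation appears in [xugɖʊ]: there the adjacent consonants already agree in manner (/ɖ/ and /g/ are both stops), so this form is consistent with the same rule.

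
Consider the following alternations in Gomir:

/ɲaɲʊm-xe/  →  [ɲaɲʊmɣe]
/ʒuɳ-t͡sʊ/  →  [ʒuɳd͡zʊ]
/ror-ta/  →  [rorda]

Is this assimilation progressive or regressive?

progressive

Comparing underlying and surface forms, /x/ → [ɣ] is the alternation; the neighbouring /m/ is constant.
/x/ is voiceless while /m/ is voiced; the output [ɣ] is voiced, matching the trigger — so the feature that spreads is voicing.
Checking the remaining alternations: /t͡s/ → [d͡z] after /ɳ/ (voiceless → voiced, matching voiced); /t/ → [d] after /r/ (voiceless → voiced, matching voiced) — only voicing changes, and always toward the preceding segment.
Since the segment that changes follows the conditioning segment, the assimilation is progressive.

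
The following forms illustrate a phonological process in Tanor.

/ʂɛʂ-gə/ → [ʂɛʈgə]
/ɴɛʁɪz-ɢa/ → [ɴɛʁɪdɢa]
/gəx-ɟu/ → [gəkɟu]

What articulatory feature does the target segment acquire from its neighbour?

manner

Underlying /ʂ/ is realised as [ʈ] next to /g/; /g/ itself does not change.
/ʂ/ is a fricative while /g/ is a stop; the output [ʈ] is a stop, matching the trigger — so the feature that spreads is manner.
Checking the remaining alternations: /z/ → [d] before /ɢ/ (fricative → stop, matching a stop); /x/ → [k] before /ɟ/ (fricative → stop, matching a stop) — only manner changes, and always toward the following segment.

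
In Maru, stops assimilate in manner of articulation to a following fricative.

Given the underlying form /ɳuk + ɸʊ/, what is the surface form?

/k/ is a voiceless velar stop. The following trigger /ɸ/ is a fricative, so /k/ must become a fricative as well.
The voiceless velar fricative is [x], so /k/ → [x].

[ɳuxɸʊ]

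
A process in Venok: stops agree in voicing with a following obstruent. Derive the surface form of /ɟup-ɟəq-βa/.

/p/ is a voiceless bilabial stop. The following trigger /ɟ/ is voiced, so /p/ must become voiced as well.
Changing only its voicing to voiced gives [b] — the voiced bilabial stop.
At the second juncture, /q/ likewise becomes [ɢ] adjacent to /β/.

[ɟubɟəɢβa]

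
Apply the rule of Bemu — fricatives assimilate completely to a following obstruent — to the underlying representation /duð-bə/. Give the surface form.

/ð/ is the segment targeted by the rule; it sits immediately before /b/, so it assimilates completely and surfaces as [b].

[dubbə]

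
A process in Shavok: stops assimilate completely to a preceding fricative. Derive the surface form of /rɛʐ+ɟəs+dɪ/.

/ɟ/ is the segment targeted by the rule; it sits immediately after /ʐ/, so it assimilates completely and surfaces as [ʐ].
At the second juncture, /d/ likewise becomes [s] adjacent to /s/.

[rɛʐʐəssɪ]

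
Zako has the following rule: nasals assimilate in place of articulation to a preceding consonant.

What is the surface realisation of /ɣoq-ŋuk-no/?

The rule targets /ŋ/ (voiced velar nasal), which sits after the trigger /q/ (uvular).
A voiced uvular nasal is [ɴ], so the surface segment is [ɴ].
At the second juncture, /n/ likewise becomes [ŋ] adjacent to /k/.

[ɣoqɴukŋo]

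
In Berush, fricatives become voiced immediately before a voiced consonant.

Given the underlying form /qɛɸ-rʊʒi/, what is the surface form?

The rule targets /ɸ/ (voiceless bilabial fricative), which sits before the trigger /r/ (voiced).
A voiced bilabial fricative is [β], so the surface segment is [β].

[qɛβrʊʒi]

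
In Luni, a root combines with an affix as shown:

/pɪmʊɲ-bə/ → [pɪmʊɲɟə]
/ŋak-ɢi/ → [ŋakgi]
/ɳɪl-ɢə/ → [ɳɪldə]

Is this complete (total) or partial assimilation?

partial assimilation

Comparing underlying and surface forms, /b/ → [ɟ] is the alternation; the neighbouring /ɲ/ is constant.
/b/ is bilabial while /ɲ/ is palatal; the output [ɟ] is palatal, matching the trigger — so the feature that spreads is place.
Manner and voice are unchanged, so the assimilation is partial, not total.
Checking the remaining alternations: /ɢ/ → [g] after /k/ (uvular → velar, matching velar); /ɢ/ → [d] after /l/ (uvular → alveolar, matching alveolar) — only place changes, and always toward the preceding segment.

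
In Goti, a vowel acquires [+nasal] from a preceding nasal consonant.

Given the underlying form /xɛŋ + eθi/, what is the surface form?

[xɛŋẽθi]

The vowel /e/ is adjacent to the preceding nasal /ŋ/, so it acquires [+nasal] and surfaces as [ẽ].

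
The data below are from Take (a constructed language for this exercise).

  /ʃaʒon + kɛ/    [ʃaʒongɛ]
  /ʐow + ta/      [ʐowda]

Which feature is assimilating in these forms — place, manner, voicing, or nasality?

voicing

Comparing underlying and surface forms, /k/ → [g] is the alternation; the neighbouring /n/ is constant.
The change voiceless → voiced matches the voicing of the preceding /n/, identifying this as voicing assimilation.
The same holds elsewhere in the data: /t/ → [d] after /w/ (voiceless → voiced, matching voiced) — only voicing changes, and always toward the preceding segment.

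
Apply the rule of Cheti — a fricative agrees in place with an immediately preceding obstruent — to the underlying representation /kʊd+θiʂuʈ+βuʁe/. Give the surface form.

[kʊdsiʂuʈʐuʁe]

The rule targets /θ/ (voiceless dental fricative), which sits after the trigger /d/ (alveolar).
Changing only its place to alveolar gives [s] — the voiceless alveolar fricative.
The same rule applies at the second boundary: /β/ → [ʐ] next to /ʈ/.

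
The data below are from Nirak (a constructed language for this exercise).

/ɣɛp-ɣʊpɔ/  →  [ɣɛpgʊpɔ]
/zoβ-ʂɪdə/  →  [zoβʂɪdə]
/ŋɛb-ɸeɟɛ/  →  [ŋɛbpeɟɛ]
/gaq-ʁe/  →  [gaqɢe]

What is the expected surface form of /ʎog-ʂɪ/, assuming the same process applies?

[ʎogʈɪ]

The data show progressive manner assimilation: /ɣ/ → [g] after /p/; /ɸ/ → [p] after /b/; /ʁ/ → [ɢ] after /q/. In each pair only manner changes, matching the preceding consonant, while place and voice stay constant.
No alternation appears in [zoβʂɪdə]: there the adjacent consonants already agree in manner (/ʂ/ and /β/ are both fricatives), so this form is consistent with the same rule.
The rule targets /ʂ/ (voiceless retroflex fricative), which sits after the trigger /g/ (stop).
Changing only its manner to stop gives [ʈ] — the voiceless retroflex stop.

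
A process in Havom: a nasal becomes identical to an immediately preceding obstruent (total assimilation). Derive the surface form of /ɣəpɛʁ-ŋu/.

/ŋ/ is the segment targeted by the rule; it sits immediately after /ʁ/, so it assimilates completely and surfaces as [ʁ].

[ɣəpɛʁʁu]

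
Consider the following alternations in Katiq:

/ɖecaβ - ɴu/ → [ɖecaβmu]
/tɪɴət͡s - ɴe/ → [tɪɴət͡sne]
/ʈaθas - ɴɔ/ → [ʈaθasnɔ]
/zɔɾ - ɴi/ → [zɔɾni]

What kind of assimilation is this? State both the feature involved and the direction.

Underlying /ɴ/ is realised as [m] next to /β/; /β/ itself does not change.
/ɴ/ is uvular while /β/ is bilabial; the output [m] is bilabial, matching the trigger — so the feature that spreads is place.
Manner and voice are unchanged, so the assimilation is partial, not total.
Checking the remaining alternations: /ɴ/ → [n] after /t͡s/ (uvular → alveolar, matching alveolar); /ɴ/ → [n] after /s/ (uvular → alveolar, matching alveolar); /ɴ/ → [n] after /ɾ/ (uvular → alveolar, matching alveolar) — only place changes, and always toward the preceding segment.
Since the segment that changes follows the conditioning segment, the assimilation is progressive.

progressive place assimilation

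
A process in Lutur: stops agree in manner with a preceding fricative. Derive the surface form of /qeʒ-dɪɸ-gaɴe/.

/d/ is a voiced alveolar stop. The preceding trigger /ʒ/ is a fricative, so /d/ must become a fricative as well.
The voiced alveolar fricative is [z], so /d/ → [z].
The same rule applies at the second boundary: /g/ → [ɣ] next to /ɸ/.

[qeʒzɪɸɣaɴe]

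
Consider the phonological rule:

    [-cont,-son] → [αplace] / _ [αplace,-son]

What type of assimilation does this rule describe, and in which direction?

regressive place assimilation

The rule copies the place features (abbreviated [place]) from the environment onto the target, so the assimilating feature is place.
The conditioning segment sits to the right of the focus bar, meaning the trigger follows the segment that changes — regressive assimilation.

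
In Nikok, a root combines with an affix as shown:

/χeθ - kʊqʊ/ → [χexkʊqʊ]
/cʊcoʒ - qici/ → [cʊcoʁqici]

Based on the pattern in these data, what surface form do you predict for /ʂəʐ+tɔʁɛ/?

The data show regressive place assimilation: /θ/ → [x] before /k/; /ʒ/ → [ʁ] before /q/. In each pair only place changes, matching the following consonant, while manner and voice stay constant.
The rule targets /ʐ/ (voiced retroflex fricative), which sits before the trigger /t/ (alveolar).
Changing only its place to alveolar gives [z] — the voiced alveolar fricative.

[ʂəztɔʁɛ]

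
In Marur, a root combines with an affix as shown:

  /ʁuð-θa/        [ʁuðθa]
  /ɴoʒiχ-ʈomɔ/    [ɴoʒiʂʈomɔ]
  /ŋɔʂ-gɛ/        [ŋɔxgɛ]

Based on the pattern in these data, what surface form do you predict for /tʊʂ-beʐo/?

The data show regressive place assimilation: /χ/ → [ʂ] before /ʈ/; /ʂ/ → [x] before /g/. In each pair only place changes, matching the following consonant, while manner and voice stay constant.
Nothing changes in [ʁuðθa]: there the adjacent consonants already agree in place (/ð/ and /θ/ are both dental), so this form is consistent with the same rule.
/ʂ/ is a voiceless retroflex fricative. The following trigger /b/ is bilabial, so /ʂ/ must become bilabial as well.
Changing only its place to bilabial gives [ɸ] — the voiceless bilabial fricative.

[tʊɸbeʐo]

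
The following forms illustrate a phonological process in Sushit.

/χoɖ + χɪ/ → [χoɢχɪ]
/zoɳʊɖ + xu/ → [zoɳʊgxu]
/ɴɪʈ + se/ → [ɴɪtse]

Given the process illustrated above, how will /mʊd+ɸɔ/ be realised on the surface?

[mʊbɸɔ]

The data show regressive place assimilation: /ɖ/ → [ɢ] before /χ/; /ɖ/ → [g] before /x/; /ʈ/ → [t] before /s/. In each pair only place changes, matching the following consonant, while manner and voice stay constant.
/d/ is a voiced alveolar stop. The following trigger /ɸ/ is bilabial, so /d/ must become bilabial as well.
The voiced bilabial stop is [b], so /d/ → [b].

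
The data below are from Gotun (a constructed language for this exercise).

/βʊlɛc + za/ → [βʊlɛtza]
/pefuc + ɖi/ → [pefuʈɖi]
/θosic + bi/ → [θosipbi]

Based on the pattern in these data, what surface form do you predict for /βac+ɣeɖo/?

The data show regressive place assimilation: /c/ → [t] before /z/; /c/ → [ʈ] before /ɖ/; /c/ → [p] before /b/. In each pair only place changes, matching the following consonant, while manner and voice stay constant.
/c/ is a voiceless palatal stop. The following trigger /ɣ/ is velar, so /c/ must become velar as well.
Changing only its place to velar gives [k] — the voiceless velar stop.

[βakɣeɖo]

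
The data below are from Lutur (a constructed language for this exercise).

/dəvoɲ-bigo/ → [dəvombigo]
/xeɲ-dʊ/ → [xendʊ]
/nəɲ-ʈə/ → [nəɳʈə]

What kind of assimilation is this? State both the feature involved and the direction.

regressive place assimilation

The segment that alternates is /ɲ/, which surfaces as [m] when adjacent to /b/.
/ɲ/ is palatal while /b/ is bilabial; the output [m] is bilabial, matching the trigger — so the feature that spreads is place.
Manner and voice are unchanged, so the assimilation is partial, not total.
Checking the remaining alternations: /ɲ/ → [n] before /d/ (palatal → alveolar, matching alveolar); /ɲ/ → [ɳ] before /ʈ/ (palatal → retroflex, matching retroflex) — only place changes, and always toward the following segment.
Since the segment that changes precedes the conditioning segment, the assimilation is regressive.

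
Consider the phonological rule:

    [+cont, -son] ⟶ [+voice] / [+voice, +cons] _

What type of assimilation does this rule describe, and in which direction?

progressive voicing assimilation

The structural change is [+voice], and the conditioning segment [+voice, +cons] (a voiced consonant) is itself voiced, so the target comes to share the voicing of its neighbour — voicing assimilation.
The conditioning segment sits to the left of the focus bar, meaning the trigger precedes the segment that changes — progressive assimilation.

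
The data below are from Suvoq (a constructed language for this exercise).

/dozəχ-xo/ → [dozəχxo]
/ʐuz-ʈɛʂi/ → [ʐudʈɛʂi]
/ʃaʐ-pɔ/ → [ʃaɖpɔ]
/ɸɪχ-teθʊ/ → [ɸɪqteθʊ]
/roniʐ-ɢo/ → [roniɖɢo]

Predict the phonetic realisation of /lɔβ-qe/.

[lɔbqe]

The data show regressive manner assimilation: /z/ → [d] before /ʈ/; /ʐ/ → [ɖ] before /p/; /χ/ → [q] before /t/; /ʐ/ → [ɖ] before /ɢ/. In each pair only manner changes, matching the following consonant, while place and voice stay constant.
Nothing changes in [dozəχxo]: there the adjacent consonants already agree in manner (/χ/ and /x/ are both fricatives), so this form is consistent with the same rule.
/β/ is a voiced bilabial fricative. The following trigger /q/ is a stop, so /β/ must become a stop as well.
Changing only its manner to stop gives [b] — the voiced bilabial stop.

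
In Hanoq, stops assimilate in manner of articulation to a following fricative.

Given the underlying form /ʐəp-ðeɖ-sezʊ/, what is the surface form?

The rule targets /p/ (voiceless bilabial stop), which sits before the trigger /ð/ (fricative).
The voiceless bilabial fricative is [ɸ], so /p/ → [ɸ].
At the second juncture, /ɖ/ likewise becomes [ʐ] adjacent to /s/.

[ʐəɸðeʐsezʊ]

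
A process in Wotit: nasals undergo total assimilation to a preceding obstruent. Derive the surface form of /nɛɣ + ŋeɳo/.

[nɛɣɣeɳo]

/ŋ/ is the segment targeted by the rule; it sits immediately after /ɣ/, so it assimilates completely and surfaces as [ɣ].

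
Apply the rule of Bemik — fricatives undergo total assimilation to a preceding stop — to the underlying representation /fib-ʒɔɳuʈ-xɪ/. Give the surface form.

[fibbɔɳuʈʈɪ]

/ʒ/ is the segment targeted by the rule; it sits immediately after /b/, so it assimilates completely and surfaces as [b].
At the second juncture, /x/ likewise becomes [ʈ] adjacent to /ʈ/.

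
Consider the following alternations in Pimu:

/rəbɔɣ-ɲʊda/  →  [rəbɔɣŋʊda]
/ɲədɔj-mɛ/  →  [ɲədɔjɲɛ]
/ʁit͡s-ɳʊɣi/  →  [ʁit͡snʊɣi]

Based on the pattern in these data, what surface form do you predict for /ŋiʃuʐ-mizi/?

[ŋiʃuʐɳizi]

The data show progressive place assimilation: /ɲ/ → [ŋ] after /ɣ/; /m/ → [ɲ] after /j/; /ɳ/ → [n] after /t͡s/. In each pair only place changes, matching the preceding consonant, while manner and voice stay constant.
/m/ is a voiced bilabial nasal. The preceding trigger /ʐ/ is retroflex, so /m/ must become retroflex as well.
A voiced retroflex nasal is [ɳ], so the surface segment is [ɳ].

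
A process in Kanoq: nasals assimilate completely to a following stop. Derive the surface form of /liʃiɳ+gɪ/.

[liʃiggɪ]

/ɳ/ is the segment targeted by the rule; it sits immediately before /g/, so it assimilates completely and surfaces as [g].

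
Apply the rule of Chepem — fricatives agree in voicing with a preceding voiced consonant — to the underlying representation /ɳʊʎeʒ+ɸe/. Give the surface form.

/ɸ/ is a voiceless bilabial fricative. The preceding trigger /ʒ/ is voiced, so /ɸ/ must become voiced as well.
A voiced bilabial fricative is [β], so the surface segment is [β].

[ɳʊʎeʒβe]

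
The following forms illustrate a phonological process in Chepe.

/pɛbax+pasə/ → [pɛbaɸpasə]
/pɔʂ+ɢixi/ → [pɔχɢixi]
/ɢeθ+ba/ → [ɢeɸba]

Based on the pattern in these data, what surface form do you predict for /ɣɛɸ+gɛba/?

The data show regressive place assimilation: /x/ → [ɸ] before /p/; /ʂ/ → [χ] before /ɢ/; /θ/ → [ɸ] before /b/. In each pair only place changes, matching the following consonant, while manner and voice stay constant.
/ɸ/ is a voiceless bilabial fricative. The following trigger /g/ is velar, so /ɸ/ must become velar as well.
The voiceless velar fricative is [x], so /ɸ/ → [x].

[ɣɛxgɛba]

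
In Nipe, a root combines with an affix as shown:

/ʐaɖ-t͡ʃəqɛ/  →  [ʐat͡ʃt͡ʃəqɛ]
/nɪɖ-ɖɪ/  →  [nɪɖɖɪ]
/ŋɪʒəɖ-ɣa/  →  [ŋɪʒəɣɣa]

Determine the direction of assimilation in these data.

Comparing underlying and surface forms, /ɖ/ → [t͡ʃ] is the alternation; the neighbouring /t͡ʃ/ is constant.
The output [t͡ʃ] is identical to the trigger /t͡ʃ/ — every feature (place, manner, voicing) has been copied — so this is total assimilation.
The other form behaves the same way: /ɖ/ → [ɣ] before /ɣ/ — in each case the output is a copy of the following consonant.
In [nɪɖɖɪ] the two consonants at the boundary are already identical (/ɖ/ + /ɖ/), so the rule applies vacuously and nothing changes.
The trigger is the following segment, so the direction is regressive (anticipatory).

regressive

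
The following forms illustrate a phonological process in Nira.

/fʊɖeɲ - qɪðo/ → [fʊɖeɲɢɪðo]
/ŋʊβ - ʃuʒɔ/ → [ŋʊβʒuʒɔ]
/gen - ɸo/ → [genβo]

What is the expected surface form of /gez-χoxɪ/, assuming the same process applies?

The data show progressive voicing assimilation: /q/ → [ɢ] after /ɲ/; /ʃ/ → [ʒ] after /β/; /ɸ/ → [β] after /n/. In each pair only voicing changes, matching the preceding consonant, while place and manner stay constant.
/χ/ is a voiceless uvular fricative. The preceding trigger /z/ is voiced, so /χ/ must become voiced as well.
A voiced uvular fricative is [ʁ], so the surface segment is [ʁ].

[gezʁoxɪ]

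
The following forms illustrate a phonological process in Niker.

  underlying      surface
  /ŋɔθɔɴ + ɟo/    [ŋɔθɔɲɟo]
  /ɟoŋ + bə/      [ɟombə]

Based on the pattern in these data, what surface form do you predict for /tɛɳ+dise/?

[tɛndise]

The data show regressive place assimilation: /ɴ/ → [ɲ] before /ɟ/; /ŋ/ → [m] before /b/. In each pair only place changes, matching the following consonant, while manner and voice stay constant.
The rule targets /ɳ/ (voiced retroflex nasal), which sits before the trigger /d/ (alveolar).
Changing only its place to alveolar gives [n] — the voiced alveolar nasal.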